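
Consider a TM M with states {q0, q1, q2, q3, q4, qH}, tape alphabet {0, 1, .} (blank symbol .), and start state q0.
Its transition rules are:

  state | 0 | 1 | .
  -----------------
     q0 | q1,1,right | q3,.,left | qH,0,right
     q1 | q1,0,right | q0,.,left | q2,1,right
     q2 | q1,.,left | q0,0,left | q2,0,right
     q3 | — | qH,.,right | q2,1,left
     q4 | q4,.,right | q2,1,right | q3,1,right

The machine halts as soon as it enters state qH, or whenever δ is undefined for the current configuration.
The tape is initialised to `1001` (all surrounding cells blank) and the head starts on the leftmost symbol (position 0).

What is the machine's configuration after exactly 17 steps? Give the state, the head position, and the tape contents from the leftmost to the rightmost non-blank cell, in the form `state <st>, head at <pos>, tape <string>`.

state q3, head at 1, tape 1110.0

state=q0 head=0 tape=..[1]001   (q0,1)→(q3,.,left)
state=q3 head=-1 tape=.[.].001   (q3,.)→(q2,1,left)
state=q2 head=-2 tape=[.]1.001   (q2,.)→(q2,0,right)
state=q2 head=-1 tape=0[1].001   (q2,1)→(q0,0,left)
state=q0 head=-2 tape=[0]0.001   (q0,0)→(q1,1,right)
state=q1 head=-1 tape=1[0].001   (q1,0)→(q1,0,right)
state=q1 head=0 tape=10[.]001   (q1,.)→(q2,1,right)
state=q2 head=1 tape=101[0]01   (q2,0)→(q1,.,left)
state=q1 head=0 tape=10[1].01   (q1,1)→(q0,.,left)
state=q0 head=-1 tape=1[0]..01   (q0,0)→(q1,1,right)
state=q1 head=0 tape=11[.].01   (q1,.)→(q2,1,right)
state=q2 head=1 tape=111[.]01   (q2,.)→(q2,0,right)
state=q2 head=2 tape=1110[0]1   (q2,0)→(q1,.,left)
state=q1 head=1 tape=111[0].1   (q1,0)→(q1,0,right)
state=q1 head=2 tape=1110[.]1   (q1,.)→(q2,1,right)
state=q2 head=3 tape=11101[1]   (q2,1)→(q0,0,left)
state=q0 head=2 tape=1110[1]0   (q0,1)→(q3,.,left)
state=q3 head=1 tape=111[0].0
After 17 steps: state q3, head at 1, tape 1110.0.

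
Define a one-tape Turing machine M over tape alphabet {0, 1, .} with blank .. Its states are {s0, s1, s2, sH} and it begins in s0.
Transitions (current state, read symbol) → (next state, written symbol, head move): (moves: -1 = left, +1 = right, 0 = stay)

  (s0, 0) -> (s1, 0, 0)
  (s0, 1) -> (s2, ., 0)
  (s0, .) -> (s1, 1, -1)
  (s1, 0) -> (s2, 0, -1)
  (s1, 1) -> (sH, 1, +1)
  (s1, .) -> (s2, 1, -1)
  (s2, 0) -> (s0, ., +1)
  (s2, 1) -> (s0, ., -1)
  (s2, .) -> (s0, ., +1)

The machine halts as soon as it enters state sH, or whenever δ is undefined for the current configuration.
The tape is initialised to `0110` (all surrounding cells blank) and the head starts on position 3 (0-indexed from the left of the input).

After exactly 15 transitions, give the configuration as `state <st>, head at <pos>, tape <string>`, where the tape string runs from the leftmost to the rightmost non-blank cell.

s0 | 011[0]   read 0 → write 0, move 0, go to s1
s1 | 011[0]   read 0 → write 0, move -1, go to s2
s2 | 01[1]0   read 1 → write ., move -1, go to s0
s0 | 0[1].0   read 1 → write ., move 0, go to s2
s2 | 0[.].0   read . → write ., move +1, go to s0
s0 | 0.[.]0   read . → write 1, move -1, go to s1
s1 | 0[.]10   read . → write 1, move -1, go to s2
s2 | [0]110   read 0 → write ., move +1, go to s0
s0 | .[1]10   read 1 → write ., move 0, go to s2
s2 | .[.]10   read . → write ., move +1, go to s0
s0 | ..[1]0   read 1 → write ., move 0, go to s2
s2 | ..[.]0   read . → write ., move +1, go to s0
s0 | ...[0]   read 0 → write 0, move 0, go to s1
s1 | ...[0]   read 0 → write 0, move -1, go to s2
s2 | ..[.]0   read . → write ., move +1, go to s0
s0 | ...[0]
After 15 steps: state s0, head at 3, tape 0.

state s0, head at 3, tape 0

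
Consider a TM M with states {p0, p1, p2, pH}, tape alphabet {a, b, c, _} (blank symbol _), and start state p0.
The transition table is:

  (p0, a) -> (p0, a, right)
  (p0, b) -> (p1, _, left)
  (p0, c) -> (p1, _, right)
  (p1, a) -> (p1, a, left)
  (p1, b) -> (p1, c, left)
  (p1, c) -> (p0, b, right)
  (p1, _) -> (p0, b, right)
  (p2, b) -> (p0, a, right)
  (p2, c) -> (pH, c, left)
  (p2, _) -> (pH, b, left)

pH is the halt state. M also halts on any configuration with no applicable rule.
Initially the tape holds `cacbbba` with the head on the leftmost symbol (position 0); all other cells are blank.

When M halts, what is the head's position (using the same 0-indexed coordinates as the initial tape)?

7

state=p0 head=0 tape=[c]acbbba_   (p0,c)→(p1,_,right)
state=p1 head=1 tape=_[a]cbbba_   (p1,a)→(p1,a,left)
state=p1 head=0 tape=[_]acbbba_   (p1,_)→(p0,b,right)
state=p0 head=1 tape=b[a]cbbba_   (p0,a)→(p0,a,right)
state=p0 head=2 tape=ba[c]bbba_   (p0,c)→(p1,_,right)
state=p1 head=3 tape=ba_[b]bba_   (p1,b)→(p1,c,left)
state=p1 head=2 tape=ba[_]cbba_   (p1,_)→(p0,b,right)
state=p0 head=3 tape=bab[c]bba_   (p0,c)→(p1,_,right)
state=p1 head=4 tape=bab_[b]ba_   (p1,b)→(p1,c,left)
state=p1 head=3 tape=bab[_]cba_   (p1,_)→(p0,b,right)
state=p0 head=4 tape=babb[c]ba_   (p0,c)→(p1,_,right)
state=p1 head=5 tape=babb_[b]a_   (p1,b)→(p1,c,left)
state=p1 head=4 tape=babb[_]ca_   (p1,_)→(p0,b,right)
state=p0 head=5 tape=babbb[c]a_   (p0,c)→(p1,_,right)
state=p1 head=6 tape=babbb_[a]_   (p1,a)→(p1,a,left)
state=p1 head=5 tape=babbb[_]a_   (p1,_)→(p0,b,right)
state=p0 head=6 tape=babbbb[a]_   (p0,a)→(p0,a,right)
state=p0 head=7 tape=babbbba[_]
At halt the head is at cell 7.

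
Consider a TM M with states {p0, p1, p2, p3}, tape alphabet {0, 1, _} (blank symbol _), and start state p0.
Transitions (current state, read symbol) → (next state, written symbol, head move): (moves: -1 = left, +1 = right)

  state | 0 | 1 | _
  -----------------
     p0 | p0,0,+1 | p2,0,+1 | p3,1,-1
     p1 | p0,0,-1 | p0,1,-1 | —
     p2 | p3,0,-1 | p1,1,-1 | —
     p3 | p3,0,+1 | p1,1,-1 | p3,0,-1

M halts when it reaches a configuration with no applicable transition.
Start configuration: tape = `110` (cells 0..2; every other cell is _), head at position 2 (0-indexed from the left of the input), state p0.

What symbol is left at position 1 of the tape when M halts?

state=p0 head=2 tape=11[0]__   (p0,0)→(p0,0,+1)
state=p0 head=3 tape=110[_]_   (p0,_)→(p3,1,-1)
state=p3 head=2 tape=11[0]1_   (p3,0)→(p3,0,+1)
state=p3 head=3 tape=110[1]_   (p3,1)→(p1,1,-1)
state=p1 head=2 tape=11[0]1_   (p1,0)→(p0,0,-1)
state=p0 head=1 tape=1[1]01_   (p0,1)→(p2,0,+1)
state=p2 head=2 tape=10[0]1_   (p2,0)→(p3,0,-1)
state=p3 head=1 tape=1[0]01_   (p3,0)→(p3,0,+1)
state=p3 head=2 tape=10[0]1_   (p3,0)→(p3,0,+1)
state=p3 head=3 tape=100[1]_   (p3,1)→(p1,1,-1)
state=p1 head=2 tape=10[0]1_   (p1,0)→(p0,0,-1)
state=p0 head=1 tape=1[0]01_   (p0,0)→(p0,0,+1)
state=p0 head=2 tape=10[0]1_   (p0,0)→(p0,0,+1)
state=p0 head=3 tape=100[1]_   (p0,1)→(p2,0,+1)
state=p2 head=4 tape=1000[_]
Cell 1 holds 0 when M halts.

0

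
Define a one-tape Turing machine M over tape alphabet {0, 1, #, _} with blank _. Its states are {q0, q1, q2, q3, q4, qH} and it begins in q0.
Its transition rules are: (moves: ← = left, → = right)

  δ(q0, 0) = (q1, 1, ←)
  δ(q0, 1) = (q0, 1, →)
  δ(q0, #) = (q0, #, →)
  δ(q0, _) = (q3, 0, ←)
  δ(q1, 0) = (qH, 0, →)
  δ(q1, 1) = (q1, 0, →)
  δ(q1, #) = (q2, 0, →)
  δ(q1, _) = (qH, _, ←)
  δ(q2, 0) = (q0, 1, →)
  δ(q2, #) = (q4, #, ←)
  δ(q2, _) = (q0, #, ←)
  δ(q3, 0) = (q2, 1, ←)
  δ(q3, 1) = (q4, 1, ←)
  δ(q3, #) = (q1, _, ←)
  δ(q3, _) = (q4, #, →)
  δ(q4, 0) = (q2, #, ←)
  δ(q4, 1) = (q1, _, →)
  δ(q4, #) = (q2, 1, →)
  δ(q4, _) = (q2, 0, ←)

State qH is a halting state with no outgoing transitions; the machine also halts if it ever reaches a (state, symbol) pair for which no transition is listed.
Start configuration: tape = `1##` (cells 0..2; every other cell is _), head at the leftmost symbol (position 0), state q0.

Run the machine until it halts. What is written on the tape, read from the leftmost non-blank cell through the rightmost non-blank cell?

01#00

q0 | [1]##___   read 1 → write 1, move →, go to q0
q0 | 1[#]#___   read # → write #, move →, go to q0
q0 | 1#[#]___   read # → write #, move →, go to q0
q0 | 1##[_]__   read _ → write 0, move ←, go to q3
q3 | 1#[#]0__   read # → write _, move ←, go to q1
q1 | 1[#]_0__   read # → write 0, move →, go to q2
q2 | 10[_]0__   read _ → write #, move ←, go to q0
q0 | 1[0]#0__   read 0 → write 1, move ←, go to q1
q1 | [1]1#0__   read 1 → write 0, move →, go to q1
q1 | 0[1]#0__   read 1 → write 0, move →, go to q1
q1 | 00[#]0__   read # → write 0, move →, go to q2
q2 | 000[0]__   read 0 → write 1, move →, go to q0
q0 | 0001[_]_   read _ → write 0, move ←, go to q3
q3 | 000[1]0_   read 1 → write 1, move ←, go to q4
q4 | 00[0]10_   read 0 → write #, move ←, go to q2
q2 | 0[0]#10_   read 0 → write 1, move →, go to q0
q0 | 01[#]10_   read # → write #, move →, go to q0
q0 | 01#[1]0_   read 1 → write 1, move →, go to q0
q0 | 01#1[0]_   read 0 → write 1, move ←, go to q1
q1 | 01#[1]1_   read 1 → write 0, move →, go to q1
q1 | 01#0[1]_   read 1 → write 0, move →, go to q1
q1 | 01#00[_]   read _ → write _, move ←, go to qH
qH | 01#0[0]_
The non-blank tape span at halt is 01#00.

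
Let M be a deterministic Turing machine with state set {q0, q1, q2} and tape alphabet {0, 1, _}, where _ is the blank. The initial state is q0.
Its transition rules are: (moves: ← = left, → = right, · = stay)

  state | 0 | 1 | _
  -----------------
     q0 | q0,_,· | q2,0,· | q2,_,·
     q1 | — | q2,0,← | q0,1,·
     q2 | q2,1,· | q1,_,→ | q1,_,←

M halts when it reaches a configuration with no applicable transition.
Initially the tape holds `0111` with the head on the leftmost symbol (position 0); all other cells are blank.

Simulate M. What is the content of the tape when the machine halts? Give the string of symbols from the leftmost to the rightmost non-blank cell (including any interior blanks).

011

state=q0 head=0 tape=_[0]111   (q0,0)→(q0,_,·)
state=q0 head=0 tape=_[_]111   (q0,_)→(q2,_,·)
state=q2 head=0 tape=_[_]111   (q2,_)→(q1,_,←)
state=q1 head=-1 tape=[_]_111   (q1,_)→(q0,1,·)
state=q0 head=-1 tape=[1]_111   (q0,1)→(q2,0,·)
state=q2 head=-1 tape=[0]_111   (q2,0)→(q2,1,·)
state=q2 head=-1 tape=[1]_111   (q2,1)→(q1,_,→)
state=q1 head=0 tape=_[_]111   (q1,_)→(q0,1,·)
state=q0 head=0 tape=_[1]111   (q0,1)→(q2,0,·)
state=q2 head=0 tape=_[0]111   (q2,0)→(q2,1,·)
state=q2 head=0 tape=_[1]111   (q2,1)→(q1,_,→)
state=q1 head=1 tape=__[1]11   (q1,1)→(q2,0,←)
state=q2 head=0 tape=_[_]011   (q2,_)→(q1,_,←)
state=q1 head=-1 tape=[_]_011   (q1,_)→(q0,1,·)
state=q0 head=-1 tape=[1]_011   (q0,1)→(q2,0,·)
state=q2 head=-1 tape=[0]_011   (q2,0)→(q2,1,·)
state=q2 head=-1 tape=[1]_011   (q2,1)→(q1,_,→)
state=q1 head=0 tape=_[_]011   (q1,_)→(q0,1,·)
state=q0 head=0 tape=_[1]011   (q0,1)→(q2,0,·)
state=q2 head=0 tape=_[0]011   (q2,0)→(q2,1,·)
state=q2 head=0 tape=_[1]011   (q2,1)→(q1,_,→)
state=q1 head=1 tape=__[0]11
The non-blank tape span at halt is 011.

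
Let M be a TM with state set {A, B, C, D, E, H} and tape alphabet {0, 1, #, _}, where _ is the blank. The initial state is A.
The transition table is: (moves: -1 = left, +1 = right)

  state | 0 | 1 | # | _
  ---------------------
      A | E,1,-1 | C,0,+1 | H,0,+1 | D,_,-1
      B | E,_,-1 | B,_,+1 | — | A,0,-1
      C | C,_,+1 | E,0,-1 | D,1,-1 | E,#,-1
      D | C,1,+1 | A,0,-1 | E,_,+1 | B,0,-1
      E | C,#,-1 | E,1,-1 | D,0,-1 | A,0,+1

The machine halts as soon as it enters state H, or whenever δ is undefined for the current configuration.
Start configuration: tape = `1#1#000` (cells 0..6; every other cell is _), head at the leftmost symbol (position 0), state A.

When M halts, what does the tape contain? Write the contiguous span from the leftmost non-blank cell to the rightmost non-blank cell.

state=A head=0 tape=_____[1]#1#000   (A,1)→(C,0,+1)
state=C head=1 tape=_____0[#]1#000   (C,#)→(D,1,-1)
state=D head=0 tape=_____[0]11#000   (D,0)→(C,1,+1)
state=C head=1 tape=_____1[1]1#000   (C,1)→(E,0,-1)
state=E head=0 tape=_____[1]01#000   (E,1)→(E,1,-1)
state=E head=-1 tape=____[_]101#000   (E,_)→(A,0,+1)
state=A head=0 tape=____0[1]01#000   (A,1)→(C,0,+1)
state=C head=1 tape=____00[0]1#000   (C,0)→(C,_,+1)
state=C head=2 tape=____00_[1]#000   (C,1)→(E,0,-1)
state=E head=1 tape=____00[_]0#000   (E,_)→(A,0,+1)
state=A head=2 tape=____000[0]#000   (A,0)→(E,1,-1)
state=E head=1 tape=____00[0]1#000   (E,0)→(C,#,-1)
state=C head=0 tape=____0[0]#1#000   (C,0)→(C,_,+1)
state=C head=1 tape=____0_[#]1#000   (C,#)→(D,1,-1)
state=D head=0 tape=____0[_]11#000   (D,_)→(B,0,-1)
state=B head=-1 tape=____[0]011#000   (B,0)→(E,_,-1)
state=E head=-2 tape=___[_]_011#000   (E,_)→(A,0,+1)
state=A head=-1 tape=___0[_]011#000   (A,_)→(D,_,-1)
state=D head=-2 tape=___[0]_011#000   (D,0)→(C,1,+1)
state=C head=-1 tape=___1[_]011#000   (C,_)→(E,#,-1)
state=E head=-2 tape=___[1]#011#000   (E,1)→(E,1,-1)
state=E head=-3 tape=__[_]1#011#000   (E,_)→(A,0,+1)
state=A head=-2 tape=__0[1]#011#000   (A,1)→(C,0,+1)
state=C head=-1 tape=__00[#]011#000   (C,#)→(D,1,-1)
state=D head=-2 tape=__0[0]1011#000   (D,0)→(C,1,+1)
state=C head=-1 tape=__01[1]011#000   (C,1)→(E,0,-1)
state=E head=-2 tape=__0[1]0011#000   (E,1)→(E,1,-1)
state=E head=-3 tape=__[0]10011#000   (E,0)→(C,#,-1)
state=C head=-4 tape=_[_]#10011#000   (C,_)→(E,#,-1)
state=E head=-5 tape=[_]##10011#000   (E,_)→(A,0,+1)
state=A head=-4 tape=0[#]#10011#000   (A,#)→(H,0,+1)
state=H head=-3 tape=00[#]10011#000
The non-blank tape span at halt is 00#10011#000.

00#10011#000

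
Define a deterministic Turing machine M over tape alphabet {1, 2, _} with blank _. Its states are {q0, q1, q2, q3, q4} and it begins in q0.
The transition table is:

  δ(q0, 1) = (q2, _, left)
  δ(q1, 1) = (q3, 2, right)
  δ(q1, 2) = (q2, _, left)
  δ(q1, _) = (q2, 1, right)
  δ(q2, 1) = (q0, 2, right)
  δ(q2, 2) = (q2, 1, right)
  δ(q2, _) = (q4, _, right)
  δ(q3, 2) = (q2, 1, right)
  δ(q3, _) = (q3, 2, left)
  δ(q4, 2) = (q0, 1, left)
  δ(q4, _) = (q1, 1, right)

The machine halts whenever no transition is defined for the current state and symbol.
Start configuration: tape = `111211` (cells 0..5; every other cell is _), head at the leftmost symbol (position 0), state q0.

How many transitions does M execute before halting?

state=q0 head=0 tape=_[1]11211   (q0,1)→(q2,_,left)
state=q2 head=-1 tape=[_]_11211   (q2,_)→(q4,_,right)
state=q4 head=0 tape=_[_]11211   (q4,_)→(q1,1,right)
state=q1 head=1 tape=_1[1]1211   (q1,1)→(q3,2,right)
state=q3 head=2 tape=_12[1]211
M halts after 4 transitions.

4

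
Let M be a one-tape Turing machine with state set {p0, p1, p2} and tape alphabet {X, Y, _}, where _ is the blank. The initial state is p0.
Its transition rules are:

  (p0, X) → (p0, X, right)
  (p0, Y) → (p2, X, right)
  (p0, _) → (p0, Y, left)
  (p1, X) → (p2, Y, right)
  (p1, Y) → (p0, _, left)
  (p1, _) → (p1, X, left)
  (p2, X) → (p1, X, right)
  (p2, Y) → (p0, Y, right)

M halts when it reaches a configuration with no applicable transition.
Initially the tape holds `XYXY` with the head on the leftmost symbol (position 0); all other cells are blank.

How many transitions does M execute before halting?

8

state=p0 head=0 tape=[X]YXY_   (p0,X)→(p0,X,right)
state=p0 head=1 tape=X[Y]XY_   (p0,Y)→(p2,X,right)
state=p2 head=2 tape=XX[X]Y_   (p2,X)→(p1,X,right)
state=p1 head=3 tape=XXX[Y]_   (p1,Y)→(p0,_,left)
state=p0 head=2 tape=XX[X]__   (p0,X)→(p0,X,right)
state=p0 head=3 tape=XXX[_]_   (p0,_)→(p0,Y,left)
state=p0 head=2 tape=XX[X]Y_   (p0,X)→(p0,X,right)
state=p0 head=3 tape=XXX[Y]_   (p0,Y)→(p2,X,right)
state=p2 head=4 tape=XXXX[_]
M halts after 8 transitions.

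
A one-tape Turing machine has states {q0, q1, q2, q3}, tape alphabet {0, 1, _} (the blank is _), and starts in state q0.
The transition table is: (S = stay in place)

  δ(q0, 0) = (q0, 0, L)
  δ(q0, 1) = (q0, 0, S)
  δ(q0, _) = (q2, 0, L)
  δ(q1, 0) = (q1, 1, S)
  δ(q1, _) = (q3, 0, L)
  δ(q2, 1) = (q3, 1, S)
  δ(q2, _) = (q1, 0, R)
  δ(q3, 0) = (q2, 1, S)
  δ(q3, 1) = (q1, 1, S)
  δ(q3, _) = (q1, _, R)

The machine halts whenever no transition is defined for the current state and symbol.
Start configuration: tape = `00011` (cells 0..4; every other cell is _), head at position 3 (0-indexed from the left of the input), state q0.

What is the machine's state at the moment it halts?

q1

state=q0 head=3 tape=__000[1]1   (q0,1)→(q0,0,S)
state=q0 head=3 tape=__000[0]1   (q0,0)→(q0,0,L)
state=q0 head=2 tape=__00[0]01   (q0,0)→(q0,0,L)
state=q0 head=1 tape=__0[0]001   (q0,0)→(q0,0,L)
state=q0 head=0 tape=__[0]0001   (q0,0)→(q0,0,L)
state=q0 head=-1 tape=_[_]00001   (q0,_)→(q2,0,L)
state=q2 head=-2 tape=[_]000001   (q2,_)→(q1,0,R)
state=q1 head=-1 tape=0[0]00001   (q1,0)→(q1,1,S)
state=q1 head=-1 tape=0[1]00001
No transition is defined for (q1, 1); M halts in state q1.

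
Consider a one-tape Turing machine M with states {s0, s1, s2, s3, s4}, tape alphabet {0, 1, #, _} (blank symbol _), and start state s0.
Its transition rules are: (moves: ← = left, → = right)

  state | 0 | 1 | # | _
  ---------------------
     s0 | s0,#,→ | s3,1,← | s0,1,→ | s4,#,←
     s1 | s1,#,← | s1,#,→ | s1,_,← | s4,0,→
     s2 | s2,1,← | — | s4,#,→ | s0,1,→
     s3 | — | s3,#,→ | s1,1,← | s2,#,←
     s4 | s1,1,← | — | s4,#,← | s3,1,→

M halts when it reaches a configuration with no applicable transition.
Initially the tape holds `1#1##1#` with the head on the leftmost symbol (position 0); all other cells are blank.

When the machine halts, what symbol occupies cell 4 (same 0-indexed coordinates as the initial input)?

1

s0 | __[1]#1##1#   read 1 → write 1, move ←, go to s3
s3 | _[_]1#1##1#   read _ → write #, move ←, go to s2
s2 | [_]#1#1##1#   read _ → write 1, move →, go to s0
s0 | 1[#]1#1##1#   read # → write 1, move →, go to s0
s0 | 11[1]#1##1#   read 1 → write 1, move ←, go to s3
s3 | 1[1]1#1##1#   read 1 → write #, move →, go to s3
s3 | 1#[1]#1##1#   read 1 → write #, move →, go to s3
s3 | 1##[#]1##1#   read # → write 1, move ←, go to s1
s1 | 1#[#]11##1#   read # → write _, move ←, go to s1
s1 | 1[#]_11##1#   read # → write _, move ←, go to s1
s1 | [1]__11##1#   read 1 → write #, move →, go to s1
s1 | #[_]_11##1#   read _ → write 0, move →, go to s4
s4 | #0[_]11##1#   read _ → write 1, move →, go to s3
s3 | #01[1]1##1#   read 1 → write #, move →, go to s3
s3 | #01#[1]##1#   read 1 → write #, move →, go to s3
s3 | #01##[#]#1#   read # → write 1, move ←, go to s1
s1 | #01#[#]1#1#   read # → write _, move ←, go to s1
s1 | #01[#]_1#1#   read # → write _, move ←, go to s1
s1 | #0[1]__1#1#   read 1 → write #, move →, go to s1
s1 | #0#[_]_1#1#   read _ → write 0, move →, go to s4
s4 | #0#0[_]1#1#   read _ → write 1, move →, go to s3
s3 | #0#01[1]#1#   read 1 → write #, move →, go to s3
s3 | #0#01#[#]1#   read # → write 1, move ←, go to s1
s1 | #0#01[#]11#   read # → write _, move ←, go to s1
s1 | #0#0[1]_11#   read 1 → write #, move →, go to s1
s1 | #0#0#[_]11#   read _ → write 0, move →, go to s4
s4 | #0#0#0[1]1#
Cell 4 holds 1 when M halts.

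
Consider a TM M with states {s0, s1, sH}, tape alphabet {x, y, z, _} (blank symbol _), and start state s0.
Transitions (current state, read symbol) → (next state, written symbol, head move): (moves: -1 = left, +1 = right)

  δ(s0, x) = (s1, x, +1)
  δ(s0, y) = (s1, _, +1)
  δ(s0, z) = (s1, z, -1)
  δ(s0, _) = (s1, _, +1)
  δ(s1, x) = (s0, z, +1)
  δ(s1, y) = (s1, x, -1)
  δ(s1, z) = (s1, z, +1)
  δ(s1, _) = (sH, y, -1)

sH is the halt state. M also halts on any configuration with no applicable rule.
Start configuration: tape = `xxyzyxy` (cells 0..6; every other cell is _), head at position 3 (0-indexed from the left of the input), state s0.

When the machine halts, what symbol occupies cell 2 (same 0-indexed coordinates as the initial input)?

s0 | xxy[z]yxy_   read z → write z, move -1, go to s1
s1 | xx[y]zyxy_   read y → write x, move -1, go to s1
s1 | x[x]xzyxy_   read x → write z, move +1, go to s0
s0 | xz[x]zyxy_   read x → write x, move +1, go to s1
s1 | xzx[z]yxy_   read z → write z, move +1, go to s1
s1 | xzxz[y]xy_   read y → write x, move -1, go to s1
s1 | xzx[z]xxy_   read z → write z, move +1, go to s1
s1 | xzxz[x]xy_   read x → write z, move +1, go to s0
s0 | xzxzz[x]y_   read x → write x, move +1, go to s1
s1 | xzxzzx[y]_   read y → write x, move -1, go to s1
s1 | xzxzz[x]x_   read x → write z, move +1, go to s0
s0 | xzxzzz[x]_   read x → write x, move +1, go to s1
s1 | xzxzzzx[_]   read _ → write y, move -1, go to sH
sH | xzxzzz[x]y
Cell 2 holds x when M halts.

x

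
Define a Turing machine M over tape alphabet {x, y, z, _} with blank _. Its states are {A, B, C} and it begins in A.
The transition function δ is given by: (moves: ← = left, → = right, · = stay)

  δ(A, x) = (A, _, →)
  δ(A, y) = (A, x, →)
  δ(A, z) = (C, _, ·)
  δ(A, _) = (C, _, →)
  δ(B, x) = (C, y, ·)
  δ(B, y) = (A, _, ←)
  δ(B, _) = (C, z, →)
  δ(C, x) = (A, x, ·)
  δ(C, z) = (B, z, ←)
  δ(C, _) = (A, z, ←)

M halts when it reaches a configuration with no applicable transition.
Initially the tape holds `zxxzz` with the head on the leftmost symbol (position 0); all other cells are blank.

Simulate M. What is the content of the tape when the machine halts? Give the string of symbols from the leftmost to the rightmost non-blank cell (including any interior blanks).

zzxxzz

state=A head=0 tape=_[z]xxzz   (A,z)→(C,_,·)
state=C head=0 tape=_[_]xxzz   (C,_)→(A,z,←)
state=A head=-1 tape=[_]zxxzz   (A,_)→(C,_,→)
state=C head=0 tape=_[z]xxzz   (C,z)→(B,z,←)
state=B head=-1 tape=[_]zxxzz   (B,_)→(C,z,→)
state=C head=0 tape=z[z]xxzz   (C,z)→(B,z,←)
state=B head=-1 tape=[z]zxxzz
The non-blank tape span at halt is zzxxzz.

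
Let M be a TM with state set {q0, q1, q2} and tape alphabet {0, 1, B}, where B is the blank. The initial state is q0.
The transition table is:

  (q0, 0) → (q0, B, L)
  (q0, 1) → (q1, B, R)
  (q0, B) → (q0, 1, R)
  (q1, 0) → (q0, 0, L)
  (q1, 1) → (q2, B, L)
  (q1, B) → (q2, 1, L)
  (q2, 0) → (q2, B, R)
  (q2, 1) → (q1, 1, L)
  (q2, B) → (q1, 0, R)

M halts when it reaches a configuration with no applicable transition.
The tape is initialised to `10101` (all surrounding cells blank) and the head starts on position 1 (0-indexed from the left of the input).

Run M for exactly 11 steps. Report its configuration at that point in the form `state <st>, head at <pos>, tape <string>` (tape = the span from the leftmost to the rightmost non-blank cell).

state=q0 head=1 tape=1[0]101   (q0,0)→(q0,B,L)
state=q0 head=0 tape=[1]B101   (q0,1)→(q1,B,R)
state=q1 head=1 tape=B[B]101   (q1,B)→(q2,1,L)
state=q2 head=0 tape=[B]1101   (q2,B)→(q1,0,R)
state=q1 head=1 tape=0[1]101   (q1,1)→(q2,B,L)
state=q2 head=0 tape=[0]B101   (q2,0)→(q2,B,R)
state=q2 head=1 tape=B[B]101   (q2,B)→(q1,0,R)
state=q1 head=2 tape=B0[1]01   (q1,1)→(q2,B,L)
state=q2 head=1 tape=B[0]B01   (q2,0)→(q2,B,R)
state=q2 head=2 tape=BB[B]01   (q2,B)→(q1,0,R)
state=q1 head=3 tape=BB0[0]1   (q1,0)→(q0,0,L)
state=q0 head=2 tape=BB[0]01
After 11 steps: state q0, head at 2, tape 001.

state q0, head at 2, tape 001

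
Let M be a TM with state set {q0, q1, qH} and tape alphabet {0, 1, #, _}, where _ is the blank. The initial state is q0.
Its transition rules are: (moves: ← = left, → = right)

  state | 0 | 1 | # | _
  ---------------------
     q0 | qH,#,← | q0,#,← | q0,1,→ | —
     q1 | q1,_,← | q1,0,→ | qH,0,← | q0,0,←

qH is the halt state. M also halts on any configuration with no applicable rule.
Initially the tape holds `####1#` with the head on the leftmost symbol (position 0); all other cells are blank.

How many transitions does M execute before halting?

9

q0 | _[#]###1#   read # → write 1, move →, go to q0
q0 | _1[#]##1#   read # → write 1, move →, go to q0
q0 | _11[#]#1#   read # → write 1, move →, go to q0
q0 | _111[#]1#   read # → write 1, move →, go to q0
q0 | _1111[1]#   read 1 → write #, move ←, go to q0
q0 | _111[1]##   read 1 → write #, move ←, go to q0
q0 | _11[1]###   read 1 → write #, move ←, go to q0
q0 | _1[1]####   read 1 → write #, move ←, go to q0
q0 | _[1]#####   read 1 → write #, move ←, go to q0
q0 | [_]######
M halts after 9 transitions.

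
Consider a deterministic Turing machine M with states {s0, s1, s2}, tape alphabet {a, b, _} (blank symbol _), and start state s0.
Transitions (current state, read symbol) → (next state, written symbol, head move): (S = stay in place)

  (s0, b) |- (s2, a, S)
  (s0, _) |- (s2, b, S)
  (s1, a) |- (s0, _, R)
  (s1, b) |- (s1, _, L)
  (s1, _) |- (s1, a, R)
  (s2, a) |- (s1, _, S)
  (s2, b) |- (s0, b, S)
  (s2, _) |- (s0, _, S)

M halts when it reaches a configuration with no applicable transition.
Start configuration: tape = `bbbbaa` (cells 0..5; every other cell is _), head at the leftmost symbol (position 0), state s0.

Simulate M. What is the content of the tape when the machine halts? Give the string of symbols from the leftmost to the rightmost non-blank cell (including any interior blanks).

a_a

s0 | [b]bbbaa   read b → write a, move S, go to s2
s2 | [a]bbbaa   read a → write _, move S, go to s1
s1 | [_]bbbaa   read _ → write a, move R, go to s1
s1 | a[b]bbaa   read b → write _, move L, go to s1
s1 | [a]_bbaa   read a → write _, move R, go to s0
s0 | _[_]bbaa   read _ → write b, move S, go to s2
s2 | _[b]bbaa   read b → write b, move S, go to s0
s0 | _[b]bbaa   read b → write a, move S, go to s2
s2 | _[a]bbaa   read a → write _, move S, go to s1
s1 | _[_]bbaa   read _ → write a, move R, go to s1
s1 | _a[b]baa   read b → write _, move L, go to s1
s1 | _[a]_baa   read a → write _, move R, go to s0
s0 | __[_]baa   read _ → write b, move S, go to s2
s2 | __[b]baa   read b → write b, move S, go to s0
s0 | __[b]baa   read b → write a, move S, go to s2
s2 | __[a]baa   read a → write _, move S, go to s1
s1 | __[_]baa   read _ → write a, move R, go to s1
s1 | __a[b]aa   read b → write _, move L, go to s1
s1 | __[a]_aa   read a → write _, move R, go to s0
s0 | ___[_]aa   read _ → write b, move S, go to s2
s2 | ___[b]aa   read b → write b, move S, go to s0
s0 | ___[b]aa   read b → write a, move S, go to s2
s2 | ___[a]aa   read a → write _, move S, go to s1
s1 | ___[_]aa   read _ → write a, move R, go to s1
s1 | ___a[a]a   read a → write _, move R, go to s0
s0 | ___a_[a]
The non-blank tape span at halt is a_a.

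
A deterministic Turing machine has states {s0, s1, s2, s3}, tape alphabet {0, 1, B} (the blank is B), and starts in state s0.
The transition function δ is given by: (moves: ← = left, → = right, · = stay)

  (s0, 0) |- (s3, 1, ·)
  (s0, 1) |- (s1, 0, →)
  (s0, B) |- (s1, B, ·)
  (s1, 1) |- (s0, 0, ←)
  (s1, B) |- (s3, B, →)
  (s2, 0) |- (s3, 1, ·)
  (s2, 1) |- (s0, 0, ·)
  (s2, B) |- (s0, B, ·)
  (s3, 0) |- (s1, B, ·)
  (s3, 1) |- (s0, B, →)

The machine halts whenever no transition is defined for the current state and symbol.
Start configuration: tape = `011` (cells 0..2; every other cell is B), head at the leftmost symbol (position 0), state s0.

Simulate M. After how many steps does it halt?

10

state=s0 head=0 tape=[0]11BB   (s0,0)→(s3,1,·)
state=s3 head=0 tape=[1]11BB   (s3,1)→(s0,B,→)
state=s0 head=1 tape=B[1]1BB   (s0,1)→(s1,0,→)
state=s1 head=2 tape=B0[1]BB   (s1,1)→(s0,0,←)
state=s0 head=1 tape=B[0]0BB   (s0,0)→(s3,1,·)
state=s3 head=1 tape=B[1]0BB   (s3,1)→(s0,B,→)
state=s0 head=2 tape=BB[0]BB   (s0,0)→(s3,1,·)
state=s3 head=2 tape=BB[1]BB   (s3,1)→(s0,B,→)
state=s0 head=3 tape=BBB[B]B   (s0,B)→(s1,B,·)
state=s1 head=3 tape=BBB[B]B   (s1,B)→(s3,B,→)
state=s3 head=4 tape=BBBB[B]
M halts after 10 transitions.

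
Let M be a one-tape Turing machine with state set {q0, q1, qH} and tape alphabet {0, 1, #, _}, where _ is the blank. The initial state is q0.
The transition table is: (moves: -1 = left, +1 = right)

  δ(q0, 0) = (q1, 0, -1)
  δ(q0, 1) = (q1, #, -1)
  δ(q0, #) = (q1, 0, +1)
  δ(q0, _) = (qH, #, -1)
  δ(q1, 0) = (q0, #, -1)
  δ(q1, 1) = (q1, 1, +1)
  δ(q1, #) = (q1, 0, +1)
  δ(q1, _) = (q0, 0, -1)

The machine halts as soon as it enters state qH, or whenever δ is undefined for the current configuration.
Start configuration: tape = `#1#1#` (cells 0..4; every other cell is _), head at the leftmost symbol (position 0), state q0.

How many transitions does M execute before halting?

14

state=q0 head=0 tape=__[#]1#1#_   (q0,#)→(q1,0,+1)
state=q1 head=1 tape=__0[1]#1#_   (q1,1)→(q1,1,+1)
state=q1 head=2 tape=__01[#]1#_   (q1,#)→(q1,0,+1)
state=q1 head=3 tape=__010[1]#_   (q1,1)→(q1,1,+1)
state=q1 head=4 tape=__0101[#]_   (q1,#)→(q1,0,+1)
state=q1 head=5 tape=__01010[_]   (q1,_)→(q0,0,-1)
state=q0 head=4 tape=__0101[0]0   (q0,0)→(q1,0,-1)
state=q1 head=3 tape=__010[1]00   (q1,1)→(q1,1,+1)
state=q1 head=4 tape=__0101[0]0   (q1,0)→(q0,#,-1)
state=q0 head=3 tape=__010[1]#0   (q0,1)→(q1,#,-1)
state=q1 head=2 tape=__01[0]##0   (q1,0)→(q0,#,-1)
state=q0 head=1 tape=__0[1]###0   (q0,1)→(q1,#,-1)
state=q1 head=0 tape=__[0]####0   (q1,0)→(q0,#,-1)
state=q0 head=-1 tape=_[_]#####0   (q0,_)→(qH,#,-1)
state=qH head=-2 tape=[_]######0
M halts after 14 transitions.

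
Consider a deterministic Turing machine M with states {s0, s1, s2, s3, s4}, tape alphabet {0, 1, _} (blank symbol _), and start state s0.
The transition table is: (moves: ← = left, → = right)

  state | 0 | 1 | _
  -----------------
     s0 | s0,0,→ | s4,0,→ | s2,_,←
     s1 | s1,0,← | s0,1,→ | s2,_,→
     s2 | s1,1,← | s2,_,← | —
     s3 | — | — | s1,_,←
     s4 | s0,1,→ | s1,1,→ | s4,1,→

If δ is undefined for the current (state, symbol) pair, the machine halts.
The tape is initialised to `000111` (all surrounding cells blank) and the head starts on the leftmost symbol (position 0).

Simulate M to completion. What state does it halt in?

s2

state=s0 head=0 tape=_[0]00111_   (s0,0)→(s0,0,→)
state=s0 head=1 tape=_0[0]0111_   (s0,0)→(s0,0,→)
state=s0 head=2 tape=_00[0]111_   (s0,0)→(s0,0,→)
state=s0 head=3 tape=_000[1]11_   (s0,1)→(s4,0,→)
state=s4 head=4 tape=_0000[1]1_   (s4,1)→(s1,1,→)
state=s1 head=5 tape=_00001[1]_   (s1,1)→(s0,1,→)
state=s0 head=6 tape=_000011[_]   (s0,_)→(s2,_,←)
state=s2 head=5 tape=_00001[1]_   (s2,1)→(s2,_,←)
state=s2 head=4 tape=_0000[1]__   (s2,1)→(s2,_,←)
state=s2 head=3 tape=_000[0]___   (s2,0)→(s1,1,←)
state=s1 head=2 tape=_00[0]1___   (s1,0)→(s1,0,←)
state=s1 head=1 tape=_0[0]01___   (s1,0)→(s1,0,←)
state=s1 head=0 tape=_[0]001___   (s1,0)→(s1,0,←)
state=s1 head=-1 tape=[_]0001___   (s1,_)→(s2,_,→)
state=s2 head=0 tape=_[0]001___   (s2,0)→(s1,1,←)
state=s1 head=-1 tape=[_]1001___   (s1,_)→(s2,_,→)
state=s2 head=0 tape=_[1]001___   (s2,1)→(s2,_,←)
state=s2 head=-1 tape=[_]_001___
No transition is defined for (s2, _); M halts in state s2.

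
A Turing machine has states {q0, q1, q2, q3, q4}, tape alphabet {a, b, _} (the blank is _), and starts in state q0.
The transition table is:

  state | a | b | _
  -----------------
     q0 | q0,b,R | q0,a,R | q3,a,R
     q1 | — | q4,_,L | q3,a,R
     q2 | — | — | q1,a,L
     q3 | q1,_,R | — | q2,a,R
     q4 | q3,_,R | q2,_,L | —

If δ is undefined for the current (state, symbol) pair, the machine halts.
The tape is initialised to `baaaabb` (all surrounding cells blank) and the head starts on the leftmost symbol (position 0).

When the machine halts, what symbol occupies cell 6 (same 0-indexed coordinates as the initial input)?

q0 | [b]aaaabb___   read b → write a, move R, go to q0
q0 | a[a]aaabb___   read a → write b, move R, go to q0
q0 | ab[a]aabb___   read a → write b, move R, go to q0
q0 | abb[a]abb___   read a → write b, move R, go to q0
q0 | abbb[a]bb___   read a → write b, move R, go to q0
q0 | abbbb[b]b___   read b → write a, move R, go to q0
q0 | abbbba[b]___   read b → write a, move R, go to q0
q0 | abbbbaa[_]__   read _ → write a, move R, go to q3
q3 | abbbbaaa[_]_   read _ → write a, move R, go to q2
q2 | abbbbaaaa[_]   read _ → write a, move L, go to q1
q1 | abbbbaaa[a]a
Cell 6 holds a when M halts.

a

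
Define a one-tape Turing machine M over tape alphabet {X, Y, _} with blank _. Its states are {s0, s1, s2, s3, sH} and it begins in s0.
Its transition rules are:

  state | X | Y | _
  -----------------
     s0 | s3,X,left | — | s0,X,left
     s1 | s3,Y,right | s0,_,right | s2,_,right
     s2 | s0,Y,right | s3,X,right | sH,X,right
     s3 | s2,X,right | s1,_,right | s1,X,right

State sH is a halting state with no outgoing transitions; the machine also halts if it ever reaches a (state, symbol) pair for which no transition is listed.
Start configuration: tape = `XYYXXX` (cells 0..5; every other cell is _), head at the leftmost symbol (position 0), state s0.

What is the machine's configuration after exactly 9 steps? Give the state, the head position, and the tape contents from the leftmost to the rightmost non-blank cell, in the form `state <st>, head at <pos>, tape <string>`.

s0 | _[X]YYXXX   read X → write X, move left, go to s3
s3 | [_]XYYXXX   read _ → write X, move right, go to s1
s1 | X[X]YYXXX   read X → write Y, move right, go to s3
s3 | XY[Y]YXXX   read Y → write _, move right, go to s1
s1 | XY_[Y]XXX   read Y → write _, move right, go to s0
s0 | XY__[X]XX   read X → write X, move left, go to s3
s3 | XY_[_]XXX   read _ → write X, move right, go to s1
s1 | XY_X[X]XX   read X → write Y, move right, go to s3
s3 | XY_XY[X]X   read X → write X, move right, go to s2
s2 | XY_XYX[X]
After 9 steps: state s2, head at 5, tape XY_XYXX.

state s2, head at 5, tape XY_XYXX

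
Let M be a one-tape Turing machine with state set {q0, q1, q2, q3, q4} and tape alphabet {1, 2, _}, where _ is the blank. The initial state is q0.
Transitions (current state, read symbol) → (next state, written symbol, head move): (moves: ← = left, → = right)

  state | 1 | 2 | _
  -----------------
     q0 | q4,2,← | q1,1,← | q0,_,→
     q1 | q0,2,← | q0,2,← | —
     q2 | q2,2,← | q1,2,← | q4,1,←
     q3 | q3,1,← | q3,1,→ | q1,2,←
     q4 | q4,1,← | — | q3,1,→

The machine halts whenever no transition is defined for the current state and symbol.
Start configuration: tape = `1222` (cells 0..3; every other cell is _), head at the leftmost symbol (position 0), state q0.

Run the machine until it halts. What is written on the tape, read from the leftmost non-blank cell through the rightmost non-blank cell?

q0 | ____[1]222_   read 1 → write 2, move ←, go to q4
q4 | ___[_]2222_   read _ → write 1, move →, go to q3
q3 | ___1[2]222_   read 2 → write 1, move →, go to q3
q3 | ___11[2]22_   read 2 → write 1, move →, go to q3
q3 | ___111[2]2_   read 2 → write 1, move →, go to q3
q3 | ___1111[2]_   read 2 → write 1, move →, go to q3
q3 | ___11111[_]   read _ → write 2, move ←, go to q1
q1 | ___1111[1]2   read 1 → write 2, move ←, go to q0
q0 | ___111[1]22   read 1 → write 2, move ←, go to q4
q4 | ___11[1]222   read 1 → write 1, move ←, go to q4
q4 | ___1[1]1222   read 1 → write 1, move ←, go to q4
q4 | ___[1]11222   read 1 → write 1, move ←, go to q4
q4 | __[_]111222   read _ → write 1, move →, go to q3
q3 | __1[1]11222   read 1 → write 1, move ←, go to q3
q3 | __[1]111222   read 1 → write 1, move ←, go to q3
q3 | _[_]1111222   read _ → write 2, move ←, go to q1
q1 | [_]21111222
The non-blank tape span at halt is 21111222.

21111222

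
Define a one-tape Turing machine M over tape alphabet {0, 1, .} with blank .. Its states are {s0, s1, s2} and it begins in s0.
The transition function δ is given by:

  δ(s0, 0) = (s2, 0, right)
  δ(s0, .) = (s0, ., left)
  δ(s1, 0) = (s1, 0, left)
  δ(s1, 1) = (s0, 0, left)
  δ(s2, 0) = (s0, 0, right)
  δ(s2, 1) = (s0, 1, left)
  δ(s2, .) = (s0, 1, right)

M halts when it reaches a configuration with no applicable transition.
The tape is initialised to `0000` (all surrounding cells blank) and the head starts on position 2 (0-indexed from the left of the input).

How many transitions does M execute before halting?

s0 | 00[0]0..   read 0 → write 0, move right, go to s2
s2 | 000[0]..   read 0 → write 0, move right, go to s0
s0 | 0000[.].   read . → write ., move left, go to s0
s0 | 000[0]..   read 0 → write 0, move right, go to s2
s2 | 0000[.].   read . → write 1, move right, go to s0
s0 | 00001[.]   read . → write ., move left, go to s0
s0 | 0000[1].
M halts after 6 transitions.

6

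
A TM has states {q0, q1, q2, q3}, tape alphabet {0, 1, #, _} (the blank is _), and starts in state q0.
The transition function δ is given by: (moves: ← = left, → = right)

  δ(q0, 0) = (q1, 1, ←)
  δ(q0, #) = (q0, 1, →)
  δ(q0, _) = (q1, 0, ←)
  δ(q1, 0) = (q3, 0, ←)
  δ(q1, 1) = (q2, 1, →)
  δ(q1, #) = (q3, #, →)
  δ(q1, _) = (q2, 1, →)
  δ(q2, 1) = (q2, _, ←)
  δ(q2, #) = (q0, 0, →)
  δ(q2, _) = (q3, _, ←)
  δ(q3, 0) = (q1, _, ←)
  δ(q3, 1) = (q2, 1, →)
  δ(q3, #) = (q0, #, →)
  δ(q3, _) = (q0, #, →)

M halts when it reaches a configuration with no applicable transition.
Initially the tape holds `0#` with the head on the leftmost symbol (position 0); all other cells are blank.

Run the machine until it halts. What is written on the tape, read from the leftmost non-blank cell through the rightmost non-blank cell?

####10

state=q0 head=0 tape=___[0]#_   (q0,0)→(q1,1,←)
state=q1 head=-1 tape=__[_]1#_   (q1,_)→(q2,1,→)
state=q2 head=0 tape=__1[1]#_   (q2,1)→(q2,_,←)
state=q2 head=-1 tape=__[1]_#_   (q2,1)→(q2,_,←)
state=q2 head=-2 tape=_[_]__#_   (q2,_)→(q3,_,←)
state=q3 head=-3 tape=[_]___#_   (q3,_)→(q0,#,→)
state=q0 head=-2 tape=#[_]__#_   (q0,_)→(q1,0,←)
state=q1 head=-3 tape=[#]0__#_   (q1,#)→(q3,#,→)
state=q3 head=-2 tape=#[0]__#_   (q3,0)→(q1,_,←)
state=q1 head=-3 tape=[#]___#_   (q1,#)→(q3,#,→)
state=q3 head=-2 tape=#[_]__#_   (q3,_)→(q0,#,→)
state=q0 head=-1 tape=##[_]_#_   (q0,_)→(q1,0,←)
state=q1 head=-2 tape=#[#]0_#_   (q1,#)→(q3,#,→)
state=q3 head=-1 tape=##[0]_#_   (q3,0)→(q1,_,←)
state=q1 head=-2 tape=#[#]__#_   (q1,#)→(q3,#,→)
state=q3 head=-1 tape=##[_]_#_   (q3,_)→(q0,#,→)
state=q0 head=0 tape=###[_]#_   (q0,_)→(q1,0,←)
state=q1 head=-1 tape=##[#]0#_   (q1,#)→(q3,#,→)
state=q3 head=0 tape=###[0]#_   (q3,0)→(q1,_,←)
state=q1 head=-1 tape=##[#]_#_   (q1,#)→(q3,#,→)
state=q3 head=0 tape=###[_]#_   (q3,_)→(q0,#,→)
state=q0 head=1 tape=####[#]_   (q0,#)→(q0,1,→)
state=q0 head=2 tape=####1[_]   (q0,_)→(q1,0,←)
state=q1 head=1 tape=####[1]0   (q1,1)→(q2,1,→)
state=q2 head=2 tape=####1[0]
The non-blank tape span at halt is ####10.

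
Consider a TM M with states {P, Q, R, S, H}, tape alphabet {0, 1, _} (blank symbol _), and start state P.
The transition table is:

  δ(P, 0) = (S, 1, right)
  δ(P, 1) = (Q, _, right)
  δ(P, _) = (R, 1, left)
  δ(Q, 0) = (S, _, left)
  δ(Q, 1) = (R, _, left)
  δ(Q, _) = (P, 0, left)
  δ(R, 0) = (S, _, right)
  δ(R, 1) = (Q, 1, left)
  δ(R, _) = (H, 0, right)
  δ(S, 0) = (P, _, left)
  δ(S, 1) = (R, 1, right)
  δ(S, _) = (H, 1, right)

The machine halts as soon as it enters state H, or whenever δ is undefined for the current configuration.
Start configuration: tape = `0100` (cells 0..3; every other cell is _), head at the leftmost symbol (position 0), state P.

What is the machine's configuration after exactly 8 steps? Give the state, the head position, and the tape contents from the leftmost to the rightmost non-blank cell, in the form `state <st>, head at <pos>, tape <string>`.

state H, head at 0, tape 0_11

P | _[0]100   read 0 → write 1, move right, go to S
S | _1[1]00   read 1 → write 1, move right, go to R
R | _11[0]0   read 0 → write _, move right, go to S
S | _11_[0]   read 0 → write _, move left, go to P
P | _11[_]_   read _ → write 1, move left, go to R
R | _1[1]1_   read 1 → write 1, move left, go to Q
Q | _[1]11_   read 1 → write _, move left, go to R
R | [_]_11_   read _ → write 0, move right, go to H
H | 0[_]11_
After 8 steps: state H, head at 0, tape 0_11.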